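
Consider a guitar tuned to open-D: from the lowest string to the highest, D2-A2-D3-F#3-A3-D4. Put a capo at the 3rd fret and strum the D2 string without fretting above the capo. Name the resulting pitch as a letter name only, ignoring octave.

The capo raises the open D2 by 3 semitones to F2; fretting 0 more gives D2 + 3 + 0 = D2 + 3 semitones, landing on F.

F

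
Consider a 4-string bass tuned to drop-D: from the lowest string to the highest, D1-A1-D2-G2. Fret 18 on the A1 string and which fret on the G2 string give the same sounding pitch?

8

A1 at fret 18 is A1 + 18 semitones = D#3.
The open G2 string is 10 semitones above the open A1, so the same pitch on the G2 string lies at fret 18 − 10 = 8.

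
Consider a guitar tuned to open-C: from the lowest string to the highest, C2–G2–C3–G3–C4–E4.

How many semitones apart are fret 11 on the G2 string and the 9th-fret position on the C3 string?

3 semitones

G2 at fret 11 → F#3 (MIDI 54); C3 at fret 9 → A3 (MIDI 57).
54 − 57 = -3, so the two pitches are 3 semitones apart, with A3 the higher.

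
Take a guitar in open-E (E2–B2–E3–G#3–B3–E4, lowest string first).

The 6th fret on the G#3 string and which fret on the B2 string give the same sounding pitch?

15

G#3 at fret 6 is G#3 + 6 semitones = D4.
The open B2 string is 9 semitones below the open G#3, so the same pitch on the B2 string lies at fret 6 + 9 = 15.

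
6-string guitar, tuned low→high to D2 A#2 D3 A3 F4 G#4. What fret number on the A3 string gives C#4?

C#4 is 4 semitones above the open A3 (A–A#–B–C–C#), so it sits at fret 4.

4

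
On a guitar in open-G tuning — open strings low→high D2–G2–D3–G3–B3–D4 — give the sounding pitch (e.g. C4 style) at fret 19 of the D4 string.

A5

D4 is MIDI 62. Adding 19 gives 81, which is A5.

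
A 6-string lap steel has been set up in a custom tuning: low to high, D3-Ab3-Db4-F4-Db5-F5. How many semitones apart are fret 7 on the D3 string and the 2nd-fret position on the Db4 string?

6 semitones

D3 at fret 7 → A3 (MIDI 57); Db4 at fret 2 → Eb4 (MIDI 63).
57 − 63 = -6, so the two pitches are 6 semitones apart, with Eb4 the higher.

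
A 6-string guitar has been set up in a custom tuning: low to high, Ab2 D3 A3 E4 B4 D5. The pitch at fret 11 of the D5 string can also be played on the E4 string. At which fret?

21

D5 at fret 11 is D5 + 11 semitones = Db6.
The open E4 string is 10 semitones below the open D5, so the same pitch on the E4 string lies at fret 11 + 10 = 21.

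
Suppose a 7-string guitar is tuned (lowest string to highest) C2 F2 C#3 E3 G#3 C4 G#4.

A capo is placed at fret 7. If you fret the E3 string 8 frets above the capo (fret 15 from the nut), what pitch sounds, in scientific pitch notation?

The capo raises the open E3 by 7 semitones to B3; fretting 8 more gives E3 + 7 + 8 = E3 + 15 semitones = G4.

G4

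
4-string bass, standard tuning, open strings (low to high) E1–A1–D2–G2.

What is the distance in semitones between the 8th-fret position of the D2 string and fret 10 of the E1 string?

D2 at fret 8 → A♯2 (MIDI 46); E1 at fret 10 → D2 (MIDI 38).
46 − 38 = 8, so the two pitches are 8 semitones apart, with A♯2 the higher.

8 semitones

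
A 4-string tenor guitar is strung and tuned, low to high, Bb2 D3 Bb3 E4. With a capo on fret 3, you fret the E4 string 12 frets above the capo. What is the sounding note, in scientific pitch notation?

The capo raises the open E4 by 3 semitones to G4; fretting 12 more gives E4 + 3 + 12 = E4 + 15 semitones = G5.

G5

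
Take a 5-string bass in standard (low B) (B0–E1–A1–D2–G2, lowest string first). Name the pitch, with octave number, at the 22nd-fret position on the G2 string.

The open G2 string plus 22 semitones: G–G#–A–A#–…–D#–E–F.
The walk passes from B into C 2 times, so the octave number goes from 2 to 4.

F4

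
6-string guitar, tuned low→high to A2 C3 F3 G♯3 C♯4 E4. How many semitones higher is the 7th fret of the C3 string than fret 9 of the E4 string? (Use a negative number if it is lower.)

-18 semitones

C3 at fret 7 → G3 (MIDI 55); E4 at fret 9 → C♯5 (MIDI 73).
55 − 73 = -18, so the two pitches are 18 semitones apart.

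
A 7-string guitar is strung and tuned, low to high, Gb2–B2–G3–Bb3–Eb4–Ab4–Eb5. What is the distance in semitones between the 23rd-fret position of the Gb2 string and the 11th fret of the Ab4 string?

Gb2 at fret 23 → F4 (MIDI 65); Ab4 at fret 11 → G5 (MIDI 79).
65 − 79 = -14, so the two pitches are 14 semitones apart, with G5 the higher.

14 semitones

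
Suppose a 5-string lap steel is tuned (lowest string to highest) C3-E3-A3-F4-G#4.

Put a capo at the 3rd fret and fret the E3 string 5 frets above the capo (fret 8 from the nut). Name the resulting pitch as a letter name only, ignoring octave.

The capo raises the open E3 by 3 semitones to G3; fretting 5 more gives E3 + 3 + 5 = E3 + 8 semitones, landing on C.

C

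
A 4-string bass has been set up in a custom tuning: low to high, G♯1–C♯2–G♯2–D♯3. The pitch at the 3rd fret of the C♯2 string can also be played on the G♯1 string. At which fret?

Fret 3 on C♯2 is MIDI 37 + 3 = 40 (E2). On the G♯1 string (open MIDI 32), that pitch is 40 − 32 = fret 8.

8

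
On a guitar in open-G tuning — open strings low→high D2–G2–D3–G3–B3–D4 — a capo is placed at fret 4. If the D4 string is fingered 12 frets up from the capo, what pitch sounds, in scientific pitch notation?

The capo raises the open D4 by 4 semitones to F♯4; fretting 12 more gives D4 + 4 + 12 = D4 + 16 semitones = F♯5.
(Also written G♭.)

F♯5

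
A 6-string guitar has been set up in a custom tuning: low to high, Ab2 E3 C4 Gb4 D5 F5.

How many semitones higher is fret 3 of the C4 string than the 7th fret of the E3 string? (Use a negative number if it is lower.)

4 semitones

C4 at fret 3 → Eb4 (MIDI 63); E3 at fret 7 → B3 (MIDI 59).
63 − 59 = 4, so the two pitches are 4 semitones apart.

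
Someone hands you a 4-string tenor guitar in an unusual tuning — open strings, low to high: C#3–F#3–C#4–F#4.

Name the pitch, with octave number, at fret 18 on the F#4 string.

Each fret is one semitone, so F#4 + 18 = C6.

C6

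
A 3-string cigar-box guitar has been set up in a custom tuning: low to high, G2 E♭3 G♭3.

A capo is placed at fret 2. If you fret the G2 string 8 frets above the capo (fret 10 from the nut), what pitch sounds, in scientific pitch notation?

F3

The capo raises the open G2 by 2 semitones to A2; fretting 8 more gives G2 + 2 + 8 = G2 + 10 semitones = F3.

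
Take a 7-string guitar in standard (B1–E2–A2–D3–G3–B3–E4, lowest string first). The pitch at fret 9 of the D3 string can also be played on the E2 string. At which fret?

19

Fret 9 on D3 is MIDI 50 + 9 = 59 (B3). On the E2 string (open MIDI 40), that pitch is 59 − 40 = fret 19.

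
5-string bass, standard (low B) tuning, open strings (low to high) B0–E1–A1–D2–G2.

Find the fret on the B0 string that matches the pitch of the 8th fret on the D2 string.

23

Fret 8 on D2 is MIDI 38 + 8 = 46 (A#2). On the B0 string (open MIDI 23), that pitch is 46 − 23 = fret 23.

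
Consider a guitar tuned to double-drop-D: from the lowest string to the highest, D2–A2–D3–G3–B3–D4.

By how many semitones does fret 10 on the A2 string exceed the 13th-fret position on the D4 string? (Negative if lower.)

-20 semitones

A2 at fret 10 → G3 (MIDI 55); D4 at fret 13 → D#5 (MIDI 75).
55 − 75 = -20, so the two pitches are 20 semitones apart.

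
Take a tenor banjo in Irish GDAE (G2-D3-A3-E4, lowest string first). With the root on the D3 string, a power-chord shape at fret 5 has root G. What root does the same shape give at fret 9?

B

Moving from fret 5 to fret 9 shifts the root by 4 semitones.
G up 4 semitones is B.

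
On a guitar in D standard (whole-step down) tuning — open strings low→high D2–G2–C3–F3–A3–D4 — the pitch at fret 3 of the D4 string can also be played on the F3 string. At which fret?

12

D4 at fret 3 is D4 + 3 semitones = F4.
The open F3 string is 9 semitones below the open D4, so the same pitch on the F3 string lies at fret 3 + 9 = 12.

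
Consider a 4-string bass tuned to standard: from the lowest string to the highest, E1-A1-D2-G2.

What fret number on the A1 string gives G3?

22

G3 is 22 semitones above the open A1 (A–A#–B–C–…–F–F#–G), so it sits at fret 22.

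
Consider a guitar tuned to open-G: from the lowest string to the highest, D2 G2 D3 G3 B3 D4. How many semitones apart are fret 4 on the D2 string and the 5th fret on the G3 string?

18 semitones

D2 at fret 4 → F#2 (MIDI 42); G3 at fret 5 → C4 (MIDI 60).
42 − 60 = -18, so the two pitches are 18 semitones apart, with C4 the higher.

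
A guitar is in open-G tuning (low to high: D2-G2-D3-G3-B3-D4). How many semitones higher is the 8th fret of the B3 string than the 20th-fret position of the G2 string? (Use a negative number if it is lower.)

4 semitones

B3 at fret 8 → G4 (MIDI 67); G2 at fret 20 → D#4 (MIDI 63).
67 − 63 = 4, so the two pitches are 4 semitones apart.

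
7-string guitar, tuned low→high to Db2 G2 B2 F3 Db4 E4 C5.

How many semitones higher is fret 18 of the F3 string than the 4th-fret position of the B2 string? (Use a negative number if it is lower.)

F3 at fret 18 → B4 (MIDI 71); B2 at fret 4 → Eb3 (MIDI 51).
71 − 51 = 20, so the two pitches are 20 semitones apart.

20 semitones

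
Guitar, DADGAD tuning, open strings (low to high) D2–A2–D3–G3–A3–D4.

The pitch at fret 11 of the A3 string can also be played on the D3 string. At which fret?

Fret 11 on A3 is MIDI 57 + 11 = 68 (G#4). On the D3 string (open MIDI 50), that pitch is 68 − 50 = fret 18.

18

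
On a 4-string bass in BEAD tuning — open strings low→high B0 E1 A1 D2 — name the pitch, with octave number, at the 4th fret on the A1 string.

C#2

The open A1 string plus 4 semitones: A–A#–B–C–C#.
The walk passes from B into C once, so the octave number goes from 1 to 2.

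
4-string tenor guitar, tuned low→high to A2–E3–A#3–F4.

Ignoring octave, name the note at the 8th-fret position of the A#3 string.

F#

A#3 is MIDI 58. Adding 8 gives 66; 66 mod 12 = 6, i.e. F#.
(Equivalently spelled Gb.)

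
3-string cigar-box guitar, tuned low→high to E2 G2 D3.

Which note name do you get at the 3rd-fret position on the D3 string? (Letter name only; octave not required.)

D3 is MIDI 50. Adding 3 gives 53; 53 mod 12 = 5, i.e. F.

F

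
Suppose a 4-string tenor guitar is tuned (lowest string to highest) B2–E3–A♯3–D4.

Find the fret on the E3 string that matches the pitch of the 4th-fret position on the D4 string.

Fret 4 on D4 is MIDI 62 + 4 = 66 (F♯4). On the E3 string (open MIDI 52), that pitch is 66 − 52 = fret 14.

14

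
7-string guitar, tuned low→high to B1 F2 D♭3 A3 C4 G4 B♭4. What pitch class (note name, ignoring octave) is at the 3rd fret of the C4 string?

The open C4 string plus 3 semitones: C–Db–D–Eb.
(Equivalently spelled D♯.)

E♭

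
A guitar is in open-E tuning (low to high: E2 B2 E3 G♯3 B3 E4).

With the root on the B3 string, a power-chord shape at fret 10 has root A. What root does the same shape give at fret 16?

D♯

Moving from fret 10 to fret 16 shifts the root by 6 semitones.
A up 6 semitones is D♯.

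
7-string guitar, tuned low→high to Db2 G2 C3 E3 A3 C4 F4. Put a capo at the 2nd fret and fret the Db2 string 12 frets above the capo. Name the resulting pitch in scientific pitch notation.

The capo raises the open Db2 by 2 semitones to Eb2; fretting 12 more gives Db2 + 2 + 12 = Db2 + 14 semitones = Eb3.

Eb3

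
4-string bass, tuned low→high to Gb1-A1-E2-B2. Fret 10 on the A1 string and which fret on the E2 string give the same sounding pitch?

3

Fret 10 on A1 is MIDI 33 + 10 = 43 (G2). On the E2 string (open MIDI 40), that pitch is 43 − 40 = fret 3.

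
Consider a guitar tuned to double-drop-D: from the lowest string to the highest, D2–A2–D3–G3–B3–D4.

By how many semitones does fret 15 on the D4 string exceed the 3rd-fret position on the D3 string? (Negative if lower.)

D4 at fret 15 → F5 (MIDI 77); D3 at fret 3 → F3 (MIDI 53).
77 − 53 = 24, so the two pitches are 24 semitones apart.

24 semitones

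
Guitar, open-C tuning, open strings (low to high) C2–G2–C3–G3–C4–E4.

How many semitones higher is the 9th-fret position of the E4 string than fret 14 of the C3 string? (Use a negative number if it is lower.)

E4 at fret 9 → C♯5 (MIDI 73); C3 at fret 14 → D4 (MIDI 62).
73 − 62 = 11, so the two pitches are 11 semitones apart.

11 semitones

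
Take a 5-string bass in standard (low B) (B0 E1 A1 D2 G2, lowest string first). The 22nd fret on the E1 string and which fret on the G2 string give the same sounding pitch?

Fret 22 on E1 is MIDI 28 + 22 = 50 (D3). On the G2 string (open MIDI 43), that pitch is 50 − 43 = fret 7.

7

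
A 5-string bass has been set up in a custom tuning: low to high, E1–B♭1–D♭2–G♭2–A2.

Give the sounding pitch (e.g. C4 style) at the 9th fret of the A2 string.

G♭3

A2 is MIDI 45. Adding 9 gives 54, which is G♭3.
(Equivalently spelled F♯3.)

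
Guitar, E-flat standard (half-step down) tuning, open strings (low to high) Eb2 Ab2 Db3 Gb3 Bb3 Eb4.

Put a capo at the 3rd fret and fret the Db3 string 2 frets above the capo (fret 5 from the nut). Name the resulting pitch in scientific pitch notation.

Gb3

The capo raises the open Db3 by 3 semitones to E3; fretting 2 more gives Db3 + 3 + 2 = Db3 + 5 semitones = Gb3.
(Also written F#.)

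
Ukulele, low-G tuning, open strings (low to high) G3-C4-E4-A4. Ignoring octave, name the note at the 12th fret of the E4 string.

E4 is MIDI 64. Adding 12 gives 76; 76 mod 12 = 4, i.e. E.

E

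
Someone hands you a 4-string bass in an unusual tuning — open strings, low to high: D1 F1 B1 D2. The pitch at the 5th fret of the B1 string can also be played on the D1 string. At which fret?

B1 at fret 5 is B1 + 5 semitones = E2.
The open D1 string is 9 semitones below the open B1, so the same pitch on the D1 string lies at fret 5 + 9 = 14.

14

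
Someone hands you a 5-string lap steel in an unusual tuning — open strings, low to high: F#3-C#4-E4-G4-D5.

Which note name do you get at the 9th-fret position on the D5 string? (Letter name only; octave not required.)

The open D5 string plus 9 semitones: D–D#–E–F–F#–G–G#–A–A#–B.

B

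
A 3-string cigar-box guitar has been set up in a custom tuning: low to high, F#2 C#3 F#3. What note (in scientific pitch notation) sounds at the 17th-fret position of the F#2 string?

The open F#2 string plus 17 semitones: F#–G–G#–A–…–A–A#–B.
The walk passes from B into C once, so the octave number goes from 2 to 3.

B3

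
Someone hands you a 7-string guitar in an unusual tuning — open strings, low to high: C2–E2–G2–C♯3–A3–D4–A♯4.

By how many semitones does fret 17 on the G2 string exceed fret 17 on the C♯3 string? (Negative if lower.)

G2 at fret 17 → C4 (MIDI 60); C♯3 at fret 17 → F♯4 (MIDI 66).
60 − 66 = -6, so the two pitches are 6 semitones apart.

-6 semitones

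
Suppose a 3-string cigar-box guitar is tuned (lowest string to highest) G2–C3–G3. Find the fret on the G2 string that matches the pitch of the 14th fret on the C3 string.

19

C3 at fret 14 is C3 + 14 semitones = D4.
The open G2 string is 5 semitones below the open C3, so the same pitch on the G2 string lies at fret 14 + 5 = 19.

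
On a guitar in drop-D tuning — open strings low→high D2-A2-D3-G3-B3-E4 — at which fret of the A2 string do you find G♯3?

G♯3 is 11 semitones above the open A2 (A–A#–B–C–…–F#–G–G#), so it sits at fret 11.

11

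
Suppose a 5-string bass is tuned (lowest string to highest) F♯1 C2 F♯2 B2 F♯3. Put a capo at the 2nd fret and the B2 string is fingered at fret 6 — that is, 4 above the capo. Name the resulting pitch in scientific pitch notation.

F3

The capo raises the open B2 by 2 semitones to C♯3; fretting 4 more gives B2 + 2 + 4 = B2 + 6 semitones = F3.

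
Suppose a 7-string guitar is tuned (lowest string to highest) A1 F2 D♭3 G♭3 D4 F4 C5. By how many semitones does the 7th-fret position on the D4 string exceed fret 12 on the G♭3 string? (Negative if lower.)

D4 at fret 7 → A4 (MIDI 69); G♭3 at fret 12 → G♭4 (MIDI 66).
69 − 66 = 3, so the two pitches are 3 semitones apart.

3 semitones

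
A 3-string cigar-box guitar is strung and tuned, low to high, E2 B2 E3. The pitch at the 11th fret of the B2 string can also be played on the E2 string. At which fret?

B2 at fret 11 is B2 + 11 semitones = A#3.
The open E2 string is 7 semitones below the open B2, so the same pitch on the E2 string lies at fret 11 + 7 = 18.

18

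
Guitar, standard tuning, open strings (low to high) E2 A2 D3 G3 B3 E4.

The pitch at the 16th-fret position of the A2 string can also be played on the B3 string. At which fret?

2

A2 at fret 16 is A2 + 16 semitones = C#4.
The open B3 string is 14 semitones above the open A2, so the same pitch on the B3 string lies at fret 16 − 14 = 2.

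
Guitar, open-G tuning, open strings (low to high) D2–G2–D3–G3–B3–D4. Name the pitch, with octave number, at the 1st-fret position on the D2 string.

D#2

Each fret is one semitone, so D2 + 1 = D#2.
(Equivalently spelled Eb2.)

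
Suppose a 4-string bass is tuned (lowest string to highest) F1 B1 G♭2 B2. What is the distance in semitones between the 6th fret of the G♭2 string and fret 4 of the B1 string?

G♭2 at fret 6 → C3 (MIDI 48); B1 at fret 4 → E♭2 (MIDI 39).
48 − 39 = 9, so the two pitches are 9 semitones apart, with C3 the higher.

9 semitones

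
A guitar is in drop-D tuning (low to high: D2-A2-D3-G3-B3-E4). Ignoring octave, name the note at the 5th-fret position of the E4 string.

E4 is MIDI 64. Adding 5 gives 69; 69 mod 12 = 9, i.e. A.

A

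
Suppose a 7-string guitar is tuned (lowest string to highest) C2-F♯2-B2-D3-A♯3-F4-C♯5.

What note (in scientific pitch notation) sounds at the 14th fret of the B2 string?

The open B2 string plus 14 semitones: B–C–C#–D–…–B–C–C#.
The walk passes from B into C 2 times, so the octave number goes from 2 to 4.
(Equivalently spelled D♭4.)

C♯4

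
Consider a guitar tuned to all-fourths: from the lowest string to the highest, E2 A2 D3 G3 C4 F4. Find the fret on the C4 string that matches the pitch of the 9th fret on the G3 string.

4

G3 at fret 9 is G3 + 9 semitones = E4.
The open C4 string is 5 semitones above the open G3, so the same pitch on the C4 string lies at fret 9 − 5 = 4.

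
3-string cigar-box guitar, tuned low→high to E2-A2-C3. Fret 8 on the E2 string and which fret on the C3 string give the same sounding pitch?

Fret 8 on E2 is MIDI 40 + 8 = 48 (C3). On the C3 string (open MIDI 48), that pitch is 48 − 48 = fret 0.

0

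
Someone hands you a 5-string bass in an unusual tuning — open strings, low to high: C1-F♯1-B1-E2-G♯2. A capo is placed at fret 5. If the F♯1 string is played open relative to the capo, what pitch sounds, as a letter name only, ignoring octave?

The capo raises the open F♯1 by 5 semitones to B1; fretting 0 more gives F♯1 + 5 + 0 = F♯1 + 5 semitones, landing on B.

B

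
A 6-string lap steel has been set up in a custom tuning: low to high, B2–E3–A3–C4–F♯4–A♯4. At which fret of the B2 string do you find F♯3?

F♯3 is 7 semitones above the open B2 (B–C–C#–D–D#–E–F–F#), so it sits at fret 7.

7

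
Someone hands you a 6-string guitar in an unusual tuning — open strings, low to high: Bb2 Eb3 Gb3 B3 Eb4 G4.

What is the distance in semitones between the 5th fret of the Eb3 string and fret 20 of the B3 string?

Eb3 at fret 5 → Ab3 (MIDI 56); B3 at fret 20 → G5 (MIDI 79).
56 − 79 = -23, so the two pitches are 23 semitones apart, with G5 the higher.

23 semitones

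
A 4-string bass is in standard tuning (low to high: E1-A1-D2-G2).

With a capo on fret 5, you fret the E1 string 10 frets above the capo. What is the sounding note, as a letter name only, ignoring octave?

The capo raises the open E1 by 5 semitones to A1; fretting 10 more gives E1 + 5 + 10 = E1 + 15 semitones, landing on G.

G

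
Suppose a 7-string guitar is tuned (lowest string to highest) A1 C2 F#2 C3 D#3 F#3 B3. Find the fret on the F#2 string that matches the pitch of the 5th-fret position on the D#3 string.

14

Fret 5 on D#3 is MIDI 51 + 5 = 56 (G#3). On the F#2 string (open MIDI 42), that pitch is 56 − 42 = fret 14.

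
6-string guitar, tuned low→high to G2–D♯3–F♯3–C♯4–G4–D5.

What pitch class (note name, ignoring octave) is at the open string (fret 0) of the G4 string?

G

Fret 0 is the open string itself, so the pitch is just G.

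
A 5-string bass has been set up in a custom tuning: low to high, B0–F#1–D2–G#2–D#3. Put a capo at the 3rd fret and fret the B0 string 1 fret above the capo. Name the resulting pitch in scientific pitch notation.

The capo raises the open B0 by 3 semitones to D1; fretting 1 more gives B0 + 3 + 1 = B0 + 4 semitones = D#1.

D#1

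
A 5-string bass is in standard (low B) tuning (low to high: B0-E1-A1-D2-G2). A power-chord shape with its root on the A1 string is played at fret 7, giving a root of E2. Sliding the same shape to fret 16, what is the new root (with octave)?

C♯3

Moving from fret 7 to fret 16 shifts the root by 9 semitones.
E2 up 9 semitones is C♯3.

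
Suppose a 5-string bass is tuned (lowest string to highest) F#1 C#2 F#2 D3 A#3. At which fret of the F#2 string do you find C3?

C3 is 6 semitones above the open F#2 (F#–G–G#–A–A#–B–C), so it sits at fret 6.

6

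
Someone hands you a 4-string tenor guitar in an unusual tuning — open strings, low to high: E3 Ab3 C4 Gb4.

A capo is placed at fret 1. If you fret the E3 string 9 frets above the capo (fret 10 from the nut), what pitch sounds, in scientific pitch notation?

The capo raises the open E3 by 1 semitone to F3; fretting 9 more gives E3 + 1 + 9 = E3 + 10 semitones = D4.

D4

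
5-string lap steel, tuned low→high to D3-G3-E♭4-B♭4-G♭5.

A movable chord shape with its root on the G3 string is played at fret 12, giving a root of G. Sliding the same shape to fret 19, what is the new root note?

D

Moving from fret 12 to fret 19 shifts the root by 7 semitones.
G up 7 semitones is D.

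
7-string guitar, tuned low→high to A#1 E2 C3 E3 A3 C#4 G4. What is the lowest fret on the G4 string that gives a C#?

6

From G4, count semitones up the chromatic scale until reaching C#: G–G#–A–A#–B–C–C# — 6 steps.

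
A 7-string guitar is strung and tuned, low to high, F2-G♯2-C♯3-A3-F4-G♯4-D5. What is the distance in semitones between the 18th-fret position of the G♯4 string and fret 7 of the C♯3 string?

30 semitones

G♯4 at fret 18 → D6 (MIDI 86); C♯3 at fret 7 → G♯3 (MIDI 56).
86 − 56 = 30, so the two pitches are 30 semitones apart, with D6 the higher.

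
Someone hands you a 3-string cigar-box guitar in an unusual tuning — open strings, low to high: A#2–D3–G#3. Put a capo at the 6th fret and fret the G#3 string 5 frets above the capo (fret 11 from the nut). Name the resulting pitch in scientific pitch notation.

G4

The capo raises the open G#3 by 6 semitones to D4; fretting 5 more gives G#3 + 6 + 5 = G#3 + 11 semitones = G4.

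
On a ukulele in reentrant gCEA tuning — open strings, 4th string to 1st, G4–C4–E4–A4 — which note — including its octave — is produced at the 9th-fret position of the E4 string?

The open E4 string plus 9 semitones: E–F–F#–G–G#–A–A#–B–C–C#.
The walk passes from B into C once, so the octave number goes from 4 to 5.
(Equivalently spelled Db5.)

C#5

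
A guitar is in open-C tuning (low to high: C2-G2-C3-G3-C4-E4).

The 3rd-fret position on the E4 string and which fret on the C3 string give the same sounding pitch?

19

Fret 3 on E4 is MIDI 64 + 3 = 67 (G4). On the C3 string (open MIDI 48), that pitch is 67 − 48 = fret 19.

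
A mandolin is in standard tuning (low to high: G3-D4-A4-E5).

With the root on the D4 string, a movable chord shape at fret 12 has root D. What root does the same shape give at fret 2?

Moving from fret 12 to fret 2 shifts the root by -10 semitones.
D down 10 semitones is E.

E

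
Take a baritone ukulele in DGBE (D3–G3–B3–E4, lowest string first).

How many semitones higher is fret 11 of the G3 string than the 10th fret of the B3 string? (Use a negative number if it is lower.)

G3 at fret 11 → F#4 (MIDI 66); B3 at fret 10 → A4 (MIDI 69).
66 − 69 = -3, so the two pitches are 3 semitones apart.

-3 semitones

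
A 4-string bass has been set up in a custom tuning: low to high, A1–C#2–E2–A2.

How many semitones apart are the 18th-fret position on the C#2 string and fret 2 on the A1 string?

20 semitones

C#2 at fret 18 → G3 (MIDI 55); A1 at fret 2 → B1 (MIDI 35).
55 − 35 = 20, so the two pitches are 20 semitones apart, with G3 the higher.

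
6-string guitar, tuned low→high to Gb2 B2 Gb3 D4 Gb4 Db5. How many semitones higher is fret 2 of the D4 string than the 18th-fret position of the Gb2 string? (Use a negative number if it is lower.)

D4 at fret 2 → E4 (MIDI 64); Gb2 at fret 18 → C4 (MIDI 60).
64 − 60 = 4, so the two pitches are 4 semitones apart.

4 semitones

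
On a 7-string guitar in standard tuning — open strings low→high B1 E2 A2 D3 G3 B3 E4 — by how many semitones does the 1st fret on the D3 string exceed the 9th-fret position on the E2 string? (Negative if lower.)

D3 at fret 1 → D♯3 (MIDI 51); E2 at fret 9 → C♯3 (MIDI 49).
51 − 49 = 2, so the two pitches are 2 semitones apart.

2 semitones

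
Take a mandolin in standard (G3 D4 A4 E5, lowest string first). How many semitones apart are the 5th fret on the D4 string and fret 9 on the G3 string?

3 semitones

D4 at fret 5 → G4 (MIDI 67); G3 at fret 9 → E4 (MIDI 64).
67 − 64 = 3, so the two pitches are 3 semitones apart, with G4 the higher.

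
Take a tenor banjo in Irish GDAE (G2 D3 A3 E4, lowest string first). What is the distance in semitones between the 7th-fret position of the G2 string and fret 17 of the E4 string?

G2 at fret 7 → D3 (MIDI 50); E4 at fret 17 → A5 (MIDI 81).
50 − 81 = -31, so the two pitches are 31 semitones apart, with A5 the higher.

31 semitones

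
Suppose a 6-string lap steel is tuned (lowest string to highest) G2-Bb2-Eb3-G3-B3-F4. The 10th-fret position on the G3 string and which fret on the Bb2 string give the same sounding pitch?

19

G3 at fret 10 is G3 + 10 semitones = F4.
The open Bb2 string is 9 semitones below the open G3, so the same pitch on the Bb2 string lies at fret 10 + 9 = 19.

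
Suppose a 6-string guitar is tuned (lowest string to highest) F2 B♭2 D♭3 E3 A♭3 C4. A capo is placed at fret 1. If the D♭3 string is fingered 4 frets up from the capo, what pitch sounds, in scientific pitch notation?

The capo raises the open D♭3 by 1 semitone to D3; fretting 4 more gives D♭3 + 1 + 4 = D♭3 + 5 semitones = G♭3.
(Also written F♯.)

G♭3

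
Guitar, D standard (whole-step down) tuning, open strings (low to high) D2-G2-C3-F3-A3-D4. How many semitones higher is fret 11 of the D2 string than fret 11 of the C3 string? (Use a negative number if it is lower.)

D2 at fret 11 → C#3 (MIDI 49); C3 at fret 11 → B3 (MIDI 59).
49 − 59 = -10, so the two pitches are 10 semitones apart.

-10 semitones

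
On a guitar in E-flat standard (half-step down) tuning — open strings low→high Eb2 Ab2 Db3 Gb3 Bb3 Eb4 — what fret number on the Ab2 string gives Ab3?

12

Ab3 is 12 semitones above the open Ab2 (Ab–A–Bb–B–…–Gb–G–Ab), so it sits at fret 12.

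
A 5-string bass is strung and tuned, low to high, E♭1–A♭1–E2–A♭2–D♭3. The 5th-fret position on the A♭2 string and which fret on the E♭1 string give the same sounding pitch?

A♭2 at fret 5 is A♭2 + 5 semitones = D♭3.
The open E♭1 string is 17 semitones below the open A♭2, so the same pitch on the E♭1 string lies at fret 5 + 17 = 22.

22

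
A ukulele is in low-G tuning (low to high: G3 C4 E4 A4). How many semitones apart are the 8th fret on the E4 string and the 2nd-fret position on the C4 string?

E4 at fret 8 → C5 (MIDI 72); C4 at fret 2 → D4 (MIDI 62).
72 − 62 = 10, so the two pitches are 10 semitones apart, with C5 the higher.

10 semitones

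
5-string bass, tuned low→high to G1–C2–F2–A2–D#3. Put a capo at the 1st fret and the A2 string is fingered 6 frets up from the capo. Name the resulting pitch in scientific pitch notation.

The capo raises the open A2 by 1 semitone to A#2; fretting 6 more gives A2 + 1 + 6 = A2 + 7 semitones = E3.

E3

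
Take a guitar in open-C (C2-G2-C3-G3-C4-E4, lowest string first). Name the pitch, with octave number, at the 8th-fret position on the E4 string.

C5

E4 is MIDI 64. Adding 8 gives 72, which is C5.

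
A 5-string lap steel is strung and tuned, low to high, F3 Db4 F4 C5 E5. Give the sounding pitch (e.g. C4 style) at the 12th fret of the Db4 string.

Db5

Each fret is one semitone, so Db4 + 12 = Db5.
(Equivalently spelled C#5.)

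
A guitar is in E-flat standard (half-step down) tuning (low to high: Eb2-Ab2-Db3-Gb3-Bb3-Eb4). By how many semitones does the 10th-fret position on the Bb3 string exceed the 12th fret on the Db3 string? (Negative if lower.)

7 semitones

Bb3 at fret 10 → Ab4 (MIDI 68); Db3 at fret 12 → Db4 (MIDI 61).
68 − 61 = 7, so the two pitches are 7 semitones apart.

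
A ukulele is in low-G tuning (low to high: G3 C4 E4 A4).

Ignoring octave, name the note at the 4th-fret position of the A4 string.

C♯

The open A4 string plus 4 semitones: A–A#–B–C–C#.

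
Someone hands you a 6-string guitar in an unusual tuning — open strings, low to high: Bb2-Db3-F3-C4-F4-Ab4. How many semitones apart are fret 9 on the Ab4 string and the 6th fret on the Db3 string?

22 semitones

Ab4 at fret 9 → F5 (MIDI 77); Db3 at fret 6 → G3 (MIDI 55).
77 − 55 = 22, so the two pitches are 22 semitones apart, with F5 the higher.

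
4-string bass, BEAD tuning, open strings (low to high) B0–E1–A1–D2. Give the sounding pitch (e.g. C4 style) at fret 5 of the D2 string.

G2

The open D2 string plus 5 semitones: D–D#–E–F–F#–G.
No B→C boundary is crossed, so the octave stays at 2.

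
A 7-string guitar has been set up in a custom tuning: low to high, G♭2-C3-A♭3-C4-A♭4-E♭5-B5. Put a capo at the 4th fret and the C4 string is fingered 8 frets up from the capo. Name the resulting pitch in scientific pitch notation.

The capo raises the open C4 by 4 semitones to E4; fretting 8 more gives C4 + 4 + 8 = C4 + 12 semitones = C5.

C5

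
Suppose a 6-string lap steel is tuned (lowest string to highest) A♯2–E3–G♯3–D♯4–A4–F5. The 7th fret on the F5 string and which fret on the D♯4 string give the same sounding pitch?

21

F5 at fret 7 is F5 + 7 semitones = C6.
The open D♯4 string is 14 semitones below the open F5, so the same pitch on the D♯4 string lies at fret 7 + 14 = 21.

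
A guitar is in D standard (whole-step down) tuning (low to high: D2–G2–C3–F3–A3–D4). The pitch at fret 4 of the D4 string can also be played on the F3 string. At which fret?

13

D4 at fret 4 is D4 + 4 semitones = F#4.
The open F3 string is 9 semitones below the open D4, so the same pitch on the F3 string lies at fret 4 + 9 = 13.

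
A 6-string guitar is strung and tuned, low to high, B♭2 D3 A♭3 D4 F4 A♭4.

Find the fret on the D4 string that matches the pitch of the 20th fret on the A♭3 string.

Fret 20 on A♭3 is MIDI 56 + 20 = 76 (E5). On the D4 string (open MIDI 62), that pitch is 76 − 62 = fret 14.

14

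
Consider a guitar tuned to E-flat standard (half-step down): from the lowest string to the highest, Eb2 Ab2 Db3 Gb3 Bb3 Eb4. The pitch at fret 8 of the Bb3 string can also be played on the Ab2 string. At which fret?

Fret 8 on Bb3 is MIDI 58 + 8 = 66 (Gb4). On the Ab2 string (open MIDI 44), that pitch is 66 − 44 = fret 22.

22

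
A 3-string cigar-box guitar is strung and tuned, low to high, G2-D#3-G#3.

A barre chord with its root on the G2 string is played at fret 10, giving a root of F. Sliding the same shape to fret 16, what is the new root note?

Moving from fret 10 to fret 16 shifts the root by 6 semitones.
F up 6 semitones is B.

B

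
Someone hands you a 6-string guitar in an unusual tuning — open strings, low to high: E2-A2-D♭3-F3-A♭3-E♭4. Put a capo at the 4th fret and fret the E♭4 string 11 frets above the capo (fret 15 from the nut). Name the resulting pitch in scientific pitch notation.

The capo raises the open E♭4 by 4 semitones to G4; fretting 11 more gives E♭4 + 4 + 11 = E♭4 + 15 semitones = G♭5.
(Also written F♯.)

G♭5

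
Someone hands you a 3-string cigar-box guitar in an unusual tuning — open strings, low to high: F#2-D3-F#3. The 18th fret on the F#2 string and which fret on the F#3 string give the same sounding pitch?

6

Fret 18 on F#2 is MIDI 42 + 18 = 60 (C4). On the F#3 string (open MIDI 54), that pitch is 60 − 54 = fret 6.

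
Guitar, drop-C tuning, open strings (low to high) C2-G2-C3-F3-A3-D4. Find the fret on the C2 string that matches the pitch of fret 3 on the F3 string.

F3 at fret 3 is F3 + 3 semitones = G#3.
The open C2 string is 17 semitones below the open F3, so the same pitch on the C2 string lies at fret 3 + 17 = 20.

20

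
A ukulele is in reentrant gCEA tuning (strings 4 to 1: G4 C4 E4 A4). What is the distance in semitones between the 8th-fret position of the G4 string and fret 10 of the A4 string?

4 semitones

G4 at fret 8 → D♯5 (MIDI 75); A4 at fret 10 → G5 (MIDI 79).
75 − 79 = -4, so the two pitches are 4 semitones apart, with G5 the higher.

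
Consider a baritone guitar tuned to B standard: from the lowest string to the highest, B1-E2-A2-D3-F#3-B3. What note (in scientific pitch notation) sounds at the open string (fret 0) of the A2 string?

Fret 0 is the open string itself, so the pitch is just A2.

A2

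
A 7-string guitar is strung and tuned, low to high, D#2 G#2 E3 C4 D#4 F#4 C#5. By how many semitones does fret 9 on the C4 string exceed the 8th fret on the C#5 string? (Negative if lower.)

C4 at fret 9 → A4 (MIDI 69); C#5 at fret 8 → A5 (MIDI 81).
69 − 81 = -12, so the two pitches are 12 semitones apart.

-12 semitones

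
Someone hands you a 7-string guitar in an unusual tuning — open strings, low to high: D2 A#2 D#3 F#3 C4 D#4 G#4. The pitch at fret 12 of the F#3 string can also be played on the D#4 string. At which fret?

3

Fret 12 on F#3 is MIDI 54 + 12 = 66 (F#4). On the D#4 string (open MIDI 63), that pitch is 66 − 63 = fret 3.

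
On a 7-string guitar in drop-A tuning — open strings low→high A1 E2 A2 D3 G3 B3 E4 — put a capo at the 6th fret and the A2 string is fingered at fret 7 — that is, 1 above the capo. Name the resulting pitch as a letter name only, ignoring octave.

The capo raises the open A2 by 6 semitones to D♯3; fretting 1 more gives A2 + 6 + 1 = A2 + 7 semitones, landing on E.

E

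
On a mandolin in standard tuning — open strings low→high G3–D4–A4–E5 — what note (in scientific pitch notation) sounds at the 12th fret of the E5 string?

The open E5 string plus 12 semitones: E–F–F#–G–…–D–D#–E.
The walk passes from B into C once, so the octave number goes from 5 to 6.

E6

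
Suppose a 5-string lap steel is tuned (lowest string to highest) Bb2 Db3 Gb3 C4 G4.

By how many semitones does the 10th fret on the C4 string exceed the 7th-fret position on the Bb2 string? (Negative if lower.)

C4 at fret 10 → Bb4 (MIDI 70); Bb2 at fret 7 → F3 (MIDI 53).
70 − 53 = 17, so the two pitches are 17 semitones apart.

17 semitones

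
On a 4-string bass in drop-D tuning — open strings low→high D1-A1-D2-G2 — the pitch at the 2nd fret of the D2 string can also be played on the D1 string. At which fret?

D2 at fret 2 is D2 + 2 semitones = E2.
The open D1 string is 12 semitones below the open D2, so the same pitch on the D1 string lies at fret 2 + 12 = 14.

14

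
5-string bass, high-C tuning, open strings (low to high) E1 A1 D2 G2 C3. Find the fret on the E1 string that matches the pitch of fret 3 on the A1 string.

8

Fret 3 on A1 is MIDI 33 + 3 = 36 (C2). On the E1 string (open MIDI 28), that pitch is 36 − 28 = fret 8.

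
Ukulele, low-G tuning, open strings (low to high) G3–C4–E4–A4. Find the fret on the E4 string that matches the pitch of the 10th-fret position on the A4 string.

Fret 10 on A4 is MIDI 69 + 10 = 79 (G5). On the E4 string (open MIDI 64), that pitch is 79 − 64 = fret 15.

15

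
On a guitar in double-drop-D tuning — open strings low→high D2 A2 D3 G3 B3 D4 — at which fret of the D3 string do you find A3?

A3 is 7 semitones above the open D3 (D–D#–E–F–F#–G–G#–A), so it sits at fret 7.

7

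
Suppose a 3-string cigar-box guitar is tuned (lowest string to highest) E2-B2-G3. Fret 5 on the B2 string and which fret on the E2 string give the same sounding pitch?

B2 at fret 5 is B2 + 5 semitones = E3.
The open E2 string is 7 semitones below the open B2, so the same pitch on the E2 string lies at fret 5 + 7 = 12.

12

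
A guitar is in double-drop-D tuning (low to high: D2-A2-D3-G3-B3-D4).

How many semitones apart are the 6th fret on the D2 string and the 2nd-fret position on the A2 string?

D2 at fret 6 → G#2 (MIDI 44); A2 at fret 2 → B2 (MIDI 47).
44 − 47 = -3, so the two pitches are 3 semitones apart, with B2 the higher.

3 semitones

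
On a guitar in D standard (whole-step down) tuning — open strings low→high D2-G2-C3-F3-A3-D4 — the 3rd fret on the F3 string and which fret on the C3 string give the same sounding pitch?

8

F3 at fret 3 is F3 + 3 semitones = G#3.
The open C3 string is 5 semitones below the open F3, so the same pitch on the C3 string lies at fret 3 + 5 = 8.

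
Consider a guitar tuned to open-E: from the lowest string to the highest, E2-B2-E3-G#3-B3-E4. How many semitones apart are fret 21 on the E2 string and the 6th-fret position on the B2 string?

8 semitones

E2 at fret 21 → C#4 (MIDI 61); B2 at fret 6 → F3 (MIDI 53).
61 − 53 = 8, so the two pitches are 8 semitones apart, with C#4 the higher.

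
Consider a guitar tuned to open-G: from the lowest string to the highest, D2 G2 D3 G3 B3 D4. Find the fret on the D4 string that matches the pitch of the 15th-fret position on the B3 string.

B3 at fret 15 is B3 + 15 semitones = D5.
The open D4 string is 3 semitones above the open B3, so the same pitch on the D4 string lies at fret 15 − 3 = 12.

12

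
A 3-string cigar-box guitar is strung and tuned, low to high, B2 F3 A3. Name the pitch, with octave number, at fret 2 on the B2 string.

C#3

B2 is MIDI 47. Adding 2 gives 49, which is C#3.
(Equivalently spelled Db3.)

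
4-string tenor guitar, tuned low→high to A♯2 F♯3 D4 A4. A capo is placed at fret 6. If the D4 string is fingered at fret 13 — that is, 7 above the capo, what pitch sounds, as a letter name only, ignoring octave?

D♯

The capo raises the open D4 by 6 semitones to G♯4; fretting 7 more gives D4 + 6 + 7 = D4 + 13 semitones, landing on D♯.
(Also written E♭.)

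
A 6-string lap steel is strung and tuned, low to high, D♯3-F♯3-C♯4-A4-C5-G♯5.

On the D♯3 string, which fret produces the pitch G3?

4

G3 is 4 semitones above the open D♯3 (D#–E–F–F#–G), so it sits at fret 4.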